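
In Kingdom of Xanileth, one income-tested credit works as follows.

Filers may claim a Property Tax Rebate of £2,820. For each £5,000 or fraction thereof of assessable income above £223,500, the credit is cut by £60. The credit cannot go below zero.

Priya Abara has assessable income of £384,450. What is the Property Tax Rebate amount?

£840

Property Tax Rebate: income exceeds £223,500 by £160,950, which is 33 full-or-partial £5,000 increments; reduction = 33 × £60 = £1,980, leaving £840.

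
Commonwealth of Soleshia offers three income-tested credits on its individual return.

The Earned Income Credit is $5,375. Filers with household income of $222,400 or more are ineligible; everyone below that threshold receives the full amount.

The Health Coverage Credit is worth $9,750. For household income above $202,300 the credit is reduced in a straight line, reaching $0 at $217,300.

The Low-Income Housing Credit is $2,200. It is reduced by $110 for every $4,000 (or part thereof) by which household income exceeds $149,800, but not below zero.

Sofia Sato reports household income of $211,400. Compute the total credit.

Earned Income Credit: $211,400 is below the $222,400 cutoff, so the full $5,375 applies.
Health Coverage Credit: $211,400 is $9,100 into a $15,000 phase-out range, leaving 5,900/15,000 of the credit: $9,750 × 5,900/15,000 = $3,835.
Low-Income Housing Credit: income exceeds $149,800 by $61,600, which is 16 full-or-partial $4,000 increments; reduction = 16 × $110 = $1,760, leaving $440.
Total: $5,375 + $3,835 + $440 = $9,650.

$9,650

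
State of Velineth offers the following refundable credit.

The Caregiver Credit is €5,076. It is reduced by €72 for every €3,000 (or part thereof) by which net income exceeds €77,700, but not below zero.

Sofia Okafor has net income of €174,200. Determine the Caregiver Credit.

€2,700

Caregiver Credit: income exceeds €77,700 by €96,500, which is 33 full-or-partial €3,000 increments; reduction = 33 × €72 = €2,376, leaving €2,700.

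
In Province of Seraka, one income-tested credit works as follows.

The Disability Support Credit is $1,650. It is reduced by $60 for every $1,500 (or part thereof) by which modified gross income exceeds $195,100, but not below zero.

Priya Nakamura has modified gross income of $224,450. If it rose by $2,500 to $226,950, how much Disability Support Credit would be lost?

At $224,450 — income exceeds $195,100 by $29,350, which is 20 full-or-partial $1,500 increments; reduction = 20 × $60 = $1,200, leaving $450.
At $226,950 — income exceeds $195,100 by $31,850, which is 22 full-or-partial $1,500 increments; reduction = 22 × $60 = $1,320, leaving $330.
Lost: $450 − $330 = $120.

$120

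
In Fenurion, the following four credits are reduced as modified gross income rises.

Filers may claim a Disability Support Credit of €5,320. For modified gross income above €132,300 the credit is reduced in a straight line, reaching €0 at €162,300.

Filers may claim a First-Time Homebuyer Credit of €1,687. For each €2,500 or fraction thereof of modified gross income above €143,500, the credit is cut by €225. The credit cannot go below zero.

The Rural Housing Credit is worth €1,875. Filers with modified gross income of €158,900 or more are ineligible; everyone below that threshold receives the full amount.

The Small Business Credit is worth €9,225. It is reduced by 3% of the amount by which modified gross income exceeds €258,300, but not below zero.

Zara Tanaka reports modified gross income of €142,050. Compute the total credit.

€16,378

Disability Support Credit: €142,050 is €9,750 into a €30,000 phase-out range, leaving 20,250/30,000 of the credit: €5,320 × 20,250/30,000 = €3,591.
First-Time Homebuyer Credit: €142,050 is at or below the €143,500 threshold, so the full €1,687 applies.
Rural Housing Credit: €142,050 is below the €158,900 cutoff, so the full €1,875 applies.
Small Business Credit: €142,050 is at or below the €258,300 threshold, so the full €9,225 applies.
Total: €3,591 + €1,687 + €1,875 + €9,225 = €16,378.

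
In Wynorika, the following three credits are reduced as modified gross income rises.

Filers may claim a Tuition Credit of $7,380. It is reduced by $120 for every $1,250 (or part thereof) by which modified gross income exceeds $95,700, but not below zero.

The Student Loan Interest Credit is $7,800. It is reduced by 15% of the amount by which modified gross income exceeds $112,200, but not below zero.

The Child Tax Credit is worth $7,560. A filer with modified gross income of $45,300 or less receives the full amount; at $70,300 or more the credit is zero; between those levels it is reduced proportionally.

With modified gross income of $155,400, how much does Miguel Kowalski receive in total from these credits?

$2,940

Tuition Credit: income exceeds $95,700 by $59,700, which is 48 full-or-partial $1,250 increments; reduction = 48 × $120 = $5,760, leaving $1,620.
Student Loan Interest Credit: 15% of the $43,200 excess over $112,200 is $6,480; credit = $7,800 − $6,480 = $1,320.
Child Tax Credit: $155,400 is at or above $70,300, so the credit is $0.
Total: $1,620 + $1,320 + $0 = $2,940.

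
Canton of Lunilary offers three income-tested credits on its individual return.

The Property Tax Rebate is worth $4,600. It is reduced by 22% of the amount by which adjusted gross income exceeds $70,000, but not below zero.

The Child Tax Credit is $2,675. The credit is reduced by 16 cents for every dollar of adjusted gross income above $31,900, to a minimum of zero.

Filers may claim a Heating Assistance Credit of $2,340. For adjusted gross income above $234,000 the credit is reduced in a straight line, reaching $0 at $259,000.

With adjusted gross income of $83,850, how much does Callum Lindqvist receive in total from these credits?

Property Tax Rebate: 22% of the $13,850 excess over $70,000 is $3,047; credit = $4,600 − $3,047 = $1,553.
Child Tax Credit: 16% of the $51,950 excess over $31,900 is $8,312 ≥ base, so the credit is $0.
Heating Assistance Credit: $83,850 is at or below the $234,000 threshold, so the full $2,340 applies.
Total: $1,553 + $0 + $2,340 = $3,893.

$3,893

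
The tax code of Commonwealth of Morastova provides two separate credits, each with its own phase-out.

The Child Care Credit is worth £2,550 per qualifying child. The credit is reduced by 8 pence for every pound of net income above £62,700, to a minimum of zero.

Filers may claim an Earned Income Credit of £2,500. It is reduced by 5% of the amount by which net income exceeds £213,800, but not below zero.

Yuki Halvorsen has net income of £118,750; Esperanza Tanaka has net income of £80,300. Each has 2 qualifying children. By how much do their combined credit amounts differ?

£3,076

Yuki (£118,750): Child Care Credit: base = 2 × £2,550 = £5,100. 8% of the £56,050 excess over £62,700 is £4,484; credit = £5,100 − £4,484 = £616. Earned Income Credit: £118,750 is at or below the £213,800 threshold, so the full £2,500 applies. total £616 + £2,500 = £3,116
Esperanza (£80,300): Child Care Credit: base = 2 × £2,550 = £5,100. 8% of the £17,600 excess over £62,700 is £1,408; credit = £5,100 − £1,408 = £3,692. Earned Income Credit: £80,300 is at or below the £213,800 threshold, so the full £2,500 applies. total £3,692 + £2,500 = £6,192
Difference: |£3,116 − £6,192| = £3,076.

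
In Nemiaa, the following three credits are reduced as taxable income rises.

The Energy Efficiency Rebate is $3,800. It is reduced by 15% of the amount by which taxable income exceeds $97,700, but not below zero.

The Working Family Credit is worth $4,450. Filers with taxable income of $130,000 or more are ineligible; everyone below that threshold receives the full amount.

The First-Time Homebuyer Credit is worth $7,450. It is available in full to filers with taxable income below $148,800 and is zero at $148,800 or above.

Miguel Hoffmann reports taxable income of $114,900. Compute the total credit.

$13,120

Energy Efficiency Rebate: 15% of the $17,200 excess over $97,700 is $2,580; credit = $3,800 − $2,580 = $1,220.
Working Family Credit: $114,900 is below the $130,000 cutoff, so the full $4,450 applies.
First-Time Homebuyer Credit: $114,900 is below the $148,800 cutoff, so the full $7,450 applies.
Total: $1,220 + $4,450 + $7,450 = $13,120.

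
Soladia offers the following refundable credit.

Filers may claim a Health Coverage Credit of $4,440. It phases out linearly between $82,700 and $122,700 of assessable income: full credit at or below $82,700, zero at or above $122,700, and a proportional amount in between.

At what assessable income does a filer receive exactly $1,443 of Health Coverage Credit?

$1,443 is 1,443/4,440 of the full $4,440, so 2,997/4,440 of the $40,000 range has been used: income = $82,700 + $40,000 × 2,997/4,440 = $109,700.

$109,700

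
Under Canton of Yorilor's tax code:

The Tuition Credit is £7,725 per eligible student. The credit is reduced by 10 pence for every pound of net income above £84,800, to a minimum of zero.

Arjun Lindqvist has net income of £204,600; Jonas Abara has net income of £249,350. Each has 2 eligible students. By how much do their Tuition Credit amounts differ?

£3,470

Arjun (£204,600): Tuition Credit: base = 2 × £7,725 = £15,450. 10% of the £119,800 excess over £84,800 is £11,980; credit = £15,450 − £11,980 = £3,470.
Jonas (£249,350): Tuition Credit: base = 2 × £7,725 = £15,450. 10% of the £164,550 excess over £84,800 is £16,455 ≥ base, so the credit is £0.
Difference: |£3,470 − £0| = £3,470.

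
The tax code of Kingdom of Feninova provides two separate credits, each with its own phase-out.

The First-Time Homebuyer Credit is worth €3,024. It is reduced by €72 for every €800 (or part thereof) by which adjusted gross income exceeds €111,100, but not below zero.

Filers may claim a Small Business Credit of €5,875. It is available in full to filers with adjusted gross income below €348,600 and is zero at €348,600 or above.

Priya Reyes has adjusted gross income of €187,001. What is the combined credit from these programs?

€5,875

First-Time Homebuyer Credit: income exceeds €111,100 by €75,901 → 95 increments × €72 = €6,840 ≥ base, so the credit is €0.
Small Business Credit: €187,001 is below the €348,600 cutoff, so the full €5,875 applies.
Total: €0 + €5,875 = €5,875.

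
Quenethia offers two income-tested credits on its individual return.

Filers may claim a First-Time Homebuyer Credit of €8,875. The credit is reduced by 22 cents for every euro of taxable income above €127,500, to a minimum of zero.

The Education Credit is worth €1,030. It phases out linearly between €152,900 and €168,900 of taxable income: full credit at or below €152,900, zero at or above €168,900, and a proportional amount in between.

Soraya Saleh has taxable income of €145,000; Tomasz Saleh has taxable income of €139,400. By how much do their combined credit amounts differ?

€1,232

Soraya (€145,000): First-Time Homebuyer Credit: 22% of the €17,500 excess over €127,500 is €3,850; credit = €8,875 − €3,850 = €5,025. Education Credit: €145,000 is at or below the €152,900 threshold, so the full €1,030 applies. total €5,025 + €1,030 = €6,055
Tomasz (€139,400): First-Time Homebuyer Credit: 22% of the €11,900 excess over €127,500 is €2,618; credit = €8,875 − €2,618 = €6,257. Education Credit: €139,400 is at or below the €152,900 threshold, so the full €1,030 applies. total €6,257 + €1,030 = €7,287
Difference: |€6,055 − €7,287| = €1,232.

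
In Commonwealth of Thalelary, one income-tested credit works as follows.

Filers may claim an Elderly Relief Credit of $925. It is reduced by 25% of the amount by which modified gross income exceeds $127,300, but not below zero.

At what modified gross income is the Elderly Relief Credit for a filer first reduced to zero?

$131,000

The credit falls by 25% of each dollar above $127,300, so it reaches zero when the excess is $925 / 25% = $3,700: income = $127,300 + $3,700 = $131,000.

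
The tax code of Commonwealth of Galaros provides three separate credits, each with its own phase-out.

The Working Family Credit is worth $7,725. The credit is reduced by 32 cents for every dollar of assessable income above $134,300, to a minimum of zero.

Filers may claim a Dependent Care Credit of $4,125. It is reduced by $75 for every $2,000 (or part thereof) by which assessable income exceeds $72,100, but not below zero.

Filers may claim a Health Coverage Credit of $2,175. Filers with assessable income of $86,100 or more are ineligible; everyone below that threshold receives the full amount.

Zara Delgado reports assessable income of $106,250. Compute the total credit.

Working Family Credit: $106,250 is at or below the $134,300 threshold, so the full $7,725 applies.
Dependent Care Credit: income exceeds $72,100 by $34,150, which is 18 full-or-partial $2,000 increments; reduction = 18 × $75 = $1,350, leaving $2,775.
Health Coverage Credit: $106,250 meets or exceeds the $86,100 cutoff, so the credit is $0.
Total: $7,725 + $2,775 + $0 = $10,500.

$10,500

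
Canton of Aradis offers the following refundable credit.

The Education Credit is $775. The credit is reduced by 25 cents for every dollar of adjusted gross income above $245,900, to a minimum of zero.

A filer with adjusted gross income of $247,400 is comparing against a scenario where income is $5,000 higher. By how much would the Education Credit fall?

At $247,400 — 25% of the $1,500 excess over $245,900 is $375; credit = $775 − $375 = $400.
At $252,400 — 25% of the $6,500 excess over $245,900 is $1,625 ≥ base, so the credit is $0.
Lost: $400 − $0 = $400.

$400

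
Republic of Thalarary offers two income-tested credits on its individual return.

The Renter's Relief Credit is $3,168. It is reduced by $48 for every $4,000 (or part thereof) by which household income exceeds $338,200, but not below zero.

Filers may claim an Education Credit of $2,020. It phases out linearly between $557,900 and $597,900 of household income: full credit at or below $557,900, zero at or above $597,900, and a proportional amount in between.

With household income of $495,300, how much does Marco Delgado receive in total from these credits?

Renter's Relief Credit: income exceeds $338,200 by $157,100, which is 40 full-or-partial $4,000 increments; reduction = 40 × $48 = $1,920, leaving $1,248.
Education Credit: $495,300 is at or below the $557,900 threshold, so the full $2,020 applies.
Total: $1,248 + $2,020 = $3,268.

$3,268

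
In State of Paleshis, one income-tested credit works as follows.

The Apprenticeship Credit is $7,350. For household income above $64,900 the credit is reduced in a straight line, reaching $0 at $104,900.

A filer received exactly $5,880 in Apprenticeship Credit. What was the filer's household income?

$72,900

$5,880 is 5,880/7,350 of the full $7,350, so 1,470/7,350 of the $40,000 range has been used: income = $64,900 + $40,000 × 1,470/7,350 = $72,900.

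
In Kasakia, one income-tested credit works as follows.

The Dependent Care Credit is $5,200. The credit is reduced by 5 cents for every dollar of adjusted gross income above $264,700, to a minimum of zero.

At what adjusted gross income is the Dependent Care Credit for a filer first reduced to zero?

$368,700

The credit falls by 5% of each dollar above $264,700, so it reaches zero when the excess is $5,200 / 5% = $104,000: income = $264,700 + $104,000 = $368,700.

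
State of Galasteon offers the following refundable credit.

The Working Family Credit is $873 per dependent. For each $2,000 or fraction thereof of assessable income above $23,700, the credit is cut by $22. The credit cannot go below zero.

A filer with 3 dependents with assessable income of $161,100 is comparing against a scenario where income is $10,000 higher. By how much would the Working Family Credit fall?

$110

At $161,100 — base = 3 × $873 = $2,619. income exceeds $23,700 by $137,400, which is 69 full-or-partial $2,000 increments; reduction = 69 × $22 = $1,518, leaving $1,101.
At $171,100 — base = 3 × $873 = $2,619. income exceeds $23,700 by $147,400, which is 74 full-or-partial $2,000 increments; reduction = 74 × $22 = $1,628, leaving $991.
Lost: $1,101 − $991 = $110.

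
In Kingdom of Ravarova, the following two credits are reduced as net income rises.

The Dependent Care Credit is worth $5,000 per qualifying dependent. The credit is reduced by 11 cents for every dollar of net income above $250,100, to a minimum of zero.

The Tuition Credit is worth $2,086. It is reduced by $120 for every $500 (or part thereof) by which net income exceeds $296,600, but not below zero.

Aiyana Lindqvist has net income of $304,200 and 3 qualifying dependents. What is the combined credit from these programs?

Dependent Care Credit: base = 3 × $5,000 = $15,000. 11% of the $54,100 excess over $250,100 is $5,951; credit = $15,000 − $5,951 = $9,049.
Tuition Credit: income exceeds $296,600 by $7,600, which is 16 full-or-partial $500 increments; reduction = 16 × $120 = $1,920, leaving $166.
Total: $9,049 + $166 = $9,215.

$9,215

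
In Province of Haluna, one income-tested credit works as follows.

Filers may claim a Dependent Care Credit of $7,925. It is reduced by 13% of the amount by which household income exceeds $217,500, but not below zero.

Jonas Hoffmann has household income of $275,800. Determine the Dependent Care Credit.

$346

Dependent Care Credit: 13% of the $58,300 excess over $217,500 is $7,579; credit = $7,925 − $7,579 = $346.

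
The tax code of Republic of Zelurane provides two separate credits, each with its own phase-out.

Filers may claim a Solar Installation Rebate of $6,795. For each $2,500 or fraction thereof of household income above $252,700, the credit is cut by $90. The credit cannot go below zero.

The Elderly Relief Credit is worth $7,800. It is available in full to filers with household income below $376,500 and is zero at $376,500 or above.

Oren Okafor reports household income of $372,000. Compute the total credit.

$10,275

Solar Installation Rebate: income exceeds $252,700 by $119,300, which is 48 full-or-partial $2,500 increments; reduction = 48 × $90 = $4,320, leaving $2,475.
Elderly Relief Credit: $372,000 is below the $376,500 cutoff, so the full $7,800 applies.
Total: $2,475 + $7,800 = $10,275.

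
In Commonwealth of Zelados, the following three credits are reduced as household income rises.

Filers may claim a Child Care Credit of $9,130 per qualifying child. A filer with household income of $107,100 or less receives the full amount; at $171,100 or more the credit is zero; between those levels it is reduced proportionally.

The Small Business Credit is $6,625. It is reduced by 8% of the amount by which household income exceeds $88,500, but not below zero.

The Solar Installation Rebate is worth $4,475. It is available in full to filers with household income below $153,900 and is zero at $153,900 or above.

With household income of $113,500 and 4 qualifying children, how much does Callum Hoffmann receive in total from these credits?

$41,968

Child Care Credit: base = 4 × $9,130 = $36,520. $113,500 is $6,400 into a $64,000 phase-out range, leaving 57,600/64,000 of the credit: $36,520 × 57,600/64,000 = $32,868.
Small Business Credit: 8% of the $25,000 excess over $88,500 is $2,000; credit = $6,625 − $2,000 = $4,625.
Solar Installation Rebate: $113,500 is below the $153,900 cutoff, so the full $4,475 applies.
Total: $32,868 + $4,625 + $4,475 = $41,968.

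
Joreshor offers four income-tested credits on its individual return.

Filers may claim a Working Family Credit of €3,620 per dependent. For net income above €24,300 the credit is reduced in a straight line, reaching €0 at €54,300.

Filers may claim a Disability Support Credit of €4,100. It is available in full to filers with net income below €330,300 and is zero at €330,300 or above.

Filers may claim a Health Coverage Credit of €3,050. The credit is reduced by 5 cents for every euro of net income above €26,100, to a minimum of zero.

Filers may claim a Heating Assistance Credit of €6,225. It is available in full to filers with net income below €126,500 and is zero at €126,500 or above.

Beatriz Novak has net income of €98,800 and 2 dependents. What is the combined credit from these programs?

€10,325

Working Family Credit: base = 2 × €3,620 = €7,240. €98,800 is at or above €54,300, so the credit is €0.
Disability Support Credit: €98,800 is below the €330,300 cutoff, so the full €4,100 applies.
Health Coverage Credit: 5% of the €72,700 excess over €26,100 is €3,635 ≥ base, so the credit is €0.
Heating Assistance Credit: €98,800 is below the €126,500 cutoff, so the full €6,225 applies.
Total: €0 + €4,100 + €0 + €6,225 = €10,325.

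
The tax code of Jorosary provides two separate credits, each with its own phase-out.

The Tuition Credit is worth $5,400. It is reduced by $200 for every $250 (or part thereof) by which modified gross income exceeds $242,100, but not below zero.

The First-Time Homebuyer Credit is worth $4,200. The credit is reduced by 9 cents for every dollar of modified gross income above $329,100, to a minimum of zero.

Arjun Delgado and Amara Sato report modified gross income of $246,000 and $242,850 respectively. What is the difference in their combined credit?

Arjun ($246,000): Tuition Credit: income exceeds $242,100 by $3,900, which is 16 full-or-partial $250 increments; reduction = 16 × $200 = $3,200, leaving $2,200. First-Time Homebuyer Credit: $246,000 is at or below the $329,100 threshold, so the full $4,200 applies. total $2,200 + $4,200 = $6,400
Amara ($242,850): Tuition Credit: income exceeds $242,100 by $750, which is 3 full-or-partial $250 increments; reduction = 3 × $200 = $600, leaving $4,800. First-Time Homebuyer Credit: $242,850 is at or below the $329,100 threshold, so the full $4,200 applies. total $4,800 + $4,200 = $9,000
Difference: |$6,400 − $9,000| = $2,600.

$2,600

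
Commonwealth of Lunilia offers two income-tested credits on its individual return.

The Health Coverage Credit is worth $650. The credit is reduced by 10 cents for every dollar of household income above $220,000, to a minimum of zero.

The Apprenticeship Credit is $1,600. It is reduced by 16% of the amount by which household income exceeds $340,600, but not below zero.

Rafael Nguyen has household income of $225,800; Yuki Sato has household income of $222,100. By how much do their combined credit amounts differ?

$370

Rafael ($225,800): Health Coverage Credit: 10% of the $5,800 excess over $220,000 is $580; credit = $650 − $580 = $70. Apprenticeship Credit: $225,800 is at or below the $340,600 threshold, so the full $1,600 applies. total $70 + $1,600 = $1,670
Yuki ($222,100): Health Coverage Credit: 10% of the $2,100 excess over $220,000 is $210; credit = $650 − $210 = $440. Apprenticeship Credit: $222,100 is at or below the $340,600 threshold, so the full $1,600 applies. total $440 + $1,600 = $2,040
Difference: |$1,670 − $2,040| = $370.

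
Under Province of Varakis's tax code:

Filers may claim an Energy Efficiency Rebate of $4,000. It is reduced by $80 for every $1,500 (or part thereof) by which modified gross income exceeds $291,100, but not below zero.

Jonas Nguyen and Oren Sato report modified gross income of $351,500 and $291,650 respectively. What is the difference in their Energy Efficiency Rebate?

$3,200

Jonas ($351,500): Energy Efficiency Rebate: income exceeds $291,100 by $60,400, which is 41 full-or-partial $1,500 increments; reduction = 41 × $80 = $3,280, leaving $720.
Oren ($291,650): Energy Efficiency Rebate: income exceeds $291,100 by $550, which is 1 full-or-partial $1,500 increment; reduction = 1 × $80 = $80, leaving $3,920.
Difference: |$720 − $3,920| = $3,200.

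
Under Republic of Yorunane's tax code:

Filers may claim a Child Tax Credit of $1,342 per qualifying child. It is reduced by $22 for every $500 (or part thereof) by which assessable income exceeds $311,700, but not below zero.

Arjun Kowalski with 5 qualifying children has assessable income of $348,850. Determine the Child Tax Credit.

$5,060

Child Tax Credit: base = 5 × $1,342 = $6,710. income exceeds $311,700 by $37,150, which is 75 full-or-partial $500 increments; reduction = 75 × $22 = $1,650, leaving $5,060.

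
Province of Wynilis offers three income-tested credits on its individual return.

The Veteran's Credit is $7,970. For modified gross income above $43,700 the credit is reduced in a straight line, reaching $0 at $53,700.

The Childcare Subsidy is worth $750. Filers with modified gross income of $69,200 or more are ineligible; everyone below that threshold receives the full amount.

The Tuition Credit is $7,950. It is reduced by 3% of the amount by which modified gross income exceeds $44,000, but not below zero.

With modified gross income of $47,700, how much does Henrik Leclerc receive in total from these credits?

$13,371

Veteran's Credit: $47,700 is $4,000 into a $10,000 phase-out range, leaving 6,000/10,000 of the credit: $7,970 × 6,000/10,000 = $4,782.
Childcare Subsidy: $47,700 is below the $69,200 cutoff, so the full $750 applies.
Tuition Credit: 3% of the $3,700 excess over $44,000 is $111; credit = $7,950 − $111 = $7,839.
Total: $4,782 + $750 + $7,839 = $13,371.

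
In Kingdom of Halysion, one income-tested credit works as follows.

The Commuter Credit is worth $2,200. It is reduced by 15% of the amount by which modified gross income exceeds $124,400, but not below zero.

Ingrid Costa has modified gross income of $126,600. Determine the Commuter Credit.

Commuter Credit: 15% of the $2,200 excess over $124,400 is $330; credit = $2,200 − $330 = $1,870.

$1,870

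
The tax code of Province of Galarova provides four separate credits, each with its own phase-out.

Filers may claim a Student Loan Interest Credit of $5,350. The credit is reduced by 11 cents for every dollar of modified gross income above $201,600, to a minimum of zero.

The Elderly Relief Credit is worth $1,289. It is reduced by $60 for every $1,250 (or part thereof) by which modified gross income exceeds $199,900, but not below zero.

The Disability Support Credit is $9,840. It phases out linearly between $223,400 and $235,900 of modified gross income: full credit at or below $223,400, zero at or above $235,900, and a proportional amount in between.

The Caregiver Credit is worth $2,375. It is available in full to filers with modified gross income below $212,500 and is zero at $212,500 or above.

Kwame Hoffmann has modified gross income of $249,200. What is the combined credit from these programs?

Student Loan Interest Credit: 11% of the $47,600 excess over $201,600 is $5,236; credit = $5,350 − $5,236 = $114.
Elderly Relief Credit: income exceeds $199,900 by $49,300 → 40 increments × $60 = $2,400 ≥ base, so the credit is $0.
Disability Support Credit: $249,200 is at or above $235,900, so the credit is $0.
Caregiver Credit: $249,200 meets or exceeds the $212,500 cutoff, so the credit is $0.
Total: $114 + $0 + $0 + $0 = $114.

$114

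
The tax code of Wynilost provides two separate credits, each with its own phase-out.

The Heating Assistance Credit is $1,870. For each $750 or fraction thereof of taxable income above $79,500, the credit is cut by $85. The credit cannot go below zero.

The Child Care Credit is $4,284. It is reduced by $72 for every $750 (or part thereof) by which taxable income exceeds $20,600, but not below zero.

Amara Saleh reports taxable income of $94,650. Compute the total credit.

Heating Assistance Credit: income exceeds $79,500 by $15,150, which is 21 full-or-partial $750 increments; reduction = 21 × $85 = $1,785, leaving $85.
Child Care Credit: income exceeds $20,600 by $74,050 → 99 increments × $72 = $7,128 ≥ base, so the credit is $0.
Total: $85 + $0 = $85.

$85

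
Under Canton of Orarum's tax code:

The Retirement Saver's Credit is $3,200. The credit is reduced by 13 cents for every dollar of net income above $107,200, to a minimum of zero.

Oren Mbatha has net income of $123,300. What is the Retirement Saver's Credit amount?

Retirement Saver's Credit: 13% of the $16,100 excess over $107,200 is $2,093; credit = $3,200 − $2,093 = $1,107.

$1,107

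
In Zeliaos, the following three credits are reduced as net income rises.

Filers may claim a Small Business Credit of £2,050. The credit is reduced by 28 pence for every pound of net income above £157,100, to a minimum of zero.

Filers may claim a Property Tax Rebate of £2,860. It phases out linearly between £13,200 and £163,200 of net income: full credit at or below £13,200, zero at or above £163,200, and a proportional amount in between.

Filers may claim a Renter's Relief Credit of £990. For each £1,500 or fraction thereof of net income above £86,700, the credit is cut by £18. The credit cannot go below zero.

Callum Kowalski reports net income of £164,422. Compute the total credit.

£54

Small Business Credit: 28% of the £7,322 excess over £157,100 is £2,050.16 ≥ base, so the credit is £0.
Property Tax Rebate: £164,422 is at or above £163,200, so the credit is £0.
Renter's Relief Credit: income exceeds £86,700 by £77,722, which is 52 full-or-partial £1,500 increments; reduction = 52 × £18 = £936, leaving £54.
Total: £0 + £0 + £54 = £54.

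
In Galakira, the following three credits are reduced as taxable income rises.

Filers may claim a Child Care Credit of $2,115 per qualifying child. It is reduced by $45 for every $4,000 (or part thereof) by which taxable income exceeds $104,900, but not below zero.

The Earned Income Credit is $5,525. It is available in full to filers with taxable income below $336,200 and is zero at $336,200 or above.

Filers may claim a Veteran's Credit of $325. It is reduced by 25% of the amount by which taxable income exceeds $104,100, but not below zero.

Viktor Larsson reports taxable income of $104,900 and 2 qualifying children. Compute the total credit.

$9,880

Child Care Credit: base = 2 × $2,115 = $4,230. $104,900 is at or below the $104,900 threshold, so the full $4,230 applies.
Earned Income Credit: $104,900 is below the $336,200 cutoff, so the full $5,525 applies.
Veteran's Credit: 25% of the $800 excess over $104,100 is $200; credit = $325 − $200 = $125.
Total: $4,230 + $5,525 + $125 = $9,880.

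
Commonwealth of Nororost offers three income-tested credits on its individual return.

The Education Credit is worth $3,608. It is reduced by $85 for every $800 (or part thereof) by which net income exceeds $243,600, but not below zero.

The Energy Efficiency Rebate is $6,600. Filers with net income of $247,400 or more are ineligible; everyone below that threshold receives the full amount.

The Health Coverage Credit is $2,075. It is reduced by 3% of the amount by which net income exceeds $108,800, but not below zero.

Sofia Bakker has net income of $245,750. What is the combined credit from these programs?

$9,953

Education Credit: income exceeds $243,600 by $2,150, which is 3 full-or-partial $800 increments; reduction = 3 × $85 = $255, leaving $3,353.
Energy Efficiency Rebate: $245,750 is below the $247,400 cutoff, so the full $6,600 applies.
Health Coverage Credit: 3% of the $136,950 excess over $108,800 is $4,108.50 ≥ base, so the credit is $0.
Total: $3,353 + $6,600 + $0 = $9,953.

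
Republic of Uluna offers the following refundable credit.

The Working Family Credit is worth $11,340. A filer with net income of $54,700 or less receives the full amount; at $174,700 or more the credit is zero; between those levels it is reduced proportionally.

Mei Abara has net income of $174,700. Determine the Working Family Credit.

Working Family Credit: $174,700 is at or above $174,700, so the credit is $0.

$0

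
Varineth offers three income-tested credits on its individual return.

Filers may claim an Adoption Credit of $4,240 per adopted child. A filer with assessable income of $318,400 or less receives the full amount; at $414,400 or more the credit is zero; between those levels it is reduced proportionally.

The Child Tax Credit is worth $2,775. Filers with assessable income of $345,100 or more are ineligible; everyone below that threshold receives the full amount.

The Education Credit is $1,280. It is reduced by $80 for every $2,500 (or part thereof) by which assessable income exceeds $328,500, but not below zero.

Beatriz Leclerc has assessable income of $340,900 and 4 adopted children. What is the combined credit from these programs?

Adoption Credit: base = 4 × $4,240 = $16,960. $340,900 is $22,500 into a $96,000 phase-out range, leaving 73,500/96,000 of the credit: $16,960 × 73,500/96,000 = $12,985.
Child Tax Credit: $340,900 is below the $345,100 cutoff, so the full $2,775 applies.
Education Credit: income exceeds $328,500 by $12,400, which is 5 full-or-partial $2,500 increments; reduction = 5 × $80 = $400, leaving $880.
Total: $12,985 + $2,775 + $880 = $16,640.

$16,640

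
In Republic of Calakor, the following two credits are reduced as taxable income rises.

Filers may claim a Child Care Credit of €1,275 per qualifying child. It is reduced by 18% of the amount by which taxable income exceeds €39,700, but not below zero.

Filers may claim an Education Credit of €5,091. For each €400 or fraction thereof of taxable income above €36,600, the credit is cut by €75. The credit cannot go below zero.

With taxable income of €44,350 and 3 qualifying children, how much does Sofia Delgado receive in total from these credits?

Child Care Credit: base = 3 × €1,275 = €3,825. 18% of the €4,650 excess over €39,700 is €837; credit = €3,825 − €837 = €2,988.
Education Credit: income exceeds €36,600 by €7,750, which is 20 full-or-partial €400 increments; reduction = 20 × €75 = €1,500, leaving €3,591.
Total: €2,988 + €3,591 = €6,579.

€6,579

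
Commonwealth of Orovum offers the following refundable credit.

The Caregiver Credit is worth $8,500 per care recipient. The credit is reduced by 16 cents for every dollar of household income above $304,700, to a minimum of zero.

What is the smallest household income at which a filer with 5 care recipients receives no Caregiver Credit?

$570,325

Full credit = 5 × $8,500 = $42,500.
The credit falls by 16% of each dollar above $304,700, so it reaches zero when the excess is $42,500 / 16% = $265,625: income = $304,700 + $265,625 = $570,325.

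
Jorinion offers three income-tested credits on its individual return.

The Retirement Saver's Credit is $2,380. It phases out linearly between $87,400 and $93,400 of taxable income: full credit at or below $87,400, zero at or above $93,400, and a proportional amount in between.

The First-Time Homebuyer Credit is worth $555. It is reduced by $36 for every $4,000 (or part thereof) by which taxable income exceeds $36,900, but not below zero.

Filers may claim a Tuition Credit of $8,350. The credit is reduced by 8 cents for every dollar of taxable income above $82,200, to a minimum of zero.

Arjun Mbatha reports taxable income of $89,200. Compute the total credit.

Retirement Saver's Credit: $89,200 is $1,800 into a $6,000 phase-out range, leaving 4,200/6,000 of the credit: $2,380 × 4,200/6,000 = $1,666.
First-Time Homebuyer Credit: income exceeds $36,900 by $52,300, which is 14 full-or-partial $4,000 increments; reduction = 14 × $36 = $504, leaving $51.
Tuition Credit: 8% of the $7,000 excess over $82,200 is $560; credit = $8,350 − $560 = $7,790.
Total: $1,666 + $51 + $7,790 = $9,507.

$9,507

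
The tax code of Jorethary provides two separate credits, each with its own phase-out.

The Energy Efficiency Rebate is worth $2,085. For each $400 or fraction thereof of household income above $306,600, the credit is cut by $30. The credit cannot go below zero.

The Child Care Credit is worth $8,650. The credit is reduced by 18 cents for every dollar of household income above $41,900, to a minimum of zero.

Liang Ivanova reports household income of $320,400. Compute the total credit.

$1,035

Energy Efficiency Rebate: income exceeds $306,600 by $13,800, which is 35 full-or-partial $400 increments; reduction = 35 × $30 = $1,050, leaving $1,035.
Child Care Credit: 18% of the $278,500 excess over $41,900 is $50,130 ≥ base, so the credit is $0.
Total: $1,035 + $0 = $1,035.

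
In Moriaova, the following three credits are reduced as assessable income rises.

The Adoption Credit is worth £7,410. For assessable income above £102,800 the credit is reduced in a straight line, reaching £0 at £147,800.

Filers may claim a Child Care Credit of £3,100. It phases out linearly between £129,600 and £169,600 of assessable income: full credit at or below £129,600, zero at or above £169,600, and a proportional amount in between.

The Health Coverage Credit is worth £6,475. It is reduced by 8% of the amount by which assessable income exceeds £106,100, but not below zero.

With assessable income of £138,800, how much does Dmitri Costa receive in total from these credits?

Adoption Credit: £138,800 is £36,000 into a £45,000 phase-out range, leaving 9,000/45,000 of the credit: £7,410 × 9,000/45,000 = £1,482.
Child Care Credit: £138,800 is £9,200 into a £40,000 phase-out range, leaving 30,800/40,000 of the credit: £3,100 × 30,800/40,000 = £2,387.
Health Coverage Credit: 8% of the £32,700 excess over £106,100 is £2,616; credit = £6,475 − £2,616 = £3,859.
Total: £1,482 + £2,387 + £3,859 = £7,728.

£7,728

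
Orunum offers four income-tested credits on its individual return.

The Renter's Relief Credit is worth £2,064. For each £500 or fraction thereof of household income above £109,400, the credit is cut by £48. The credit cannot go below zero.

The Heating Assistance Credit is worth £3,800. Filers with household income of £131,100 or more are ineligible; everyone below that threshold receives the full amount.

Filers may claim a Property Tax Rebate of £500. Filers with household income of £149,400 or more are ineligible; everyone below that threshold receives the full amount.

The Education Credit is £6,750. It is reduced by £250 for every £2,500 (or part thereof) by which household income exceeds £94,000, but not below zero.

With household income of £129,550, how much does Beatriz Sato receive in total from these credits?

Renter's Relief Credit: income exceeds £109,400 by £20,150, which is 41 full-or-partial £500 increments; reduction = 41 × £48 = £1,968, leaving £96.
Heating Assistance Credit: £129,550 is below the £131,100 cutoff, so the full £3,800 applies.
Property Tax Rebate: £129,550 is below the £149,400 cutoff, so the full £500 applies.
Education Credit: income exceeds £94,000 by £35,550, which is 15 full-or-partial £2,500 increments; reduction = 15 × £250 = £3,750, leaving £3,000.
Total: £96 + £3,800 + £500 + £3,000 = £7,396.

£7,396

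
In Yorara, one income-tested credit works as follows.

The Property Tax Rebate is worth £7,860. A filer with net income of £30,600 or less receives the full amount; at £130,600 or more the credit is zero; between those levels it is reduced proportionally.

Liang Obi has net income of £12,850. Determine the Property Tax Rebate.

£7,860

Property Tax Rebate: £12,850 is at or below the £30,600 threshold, so the full £7,860 applies.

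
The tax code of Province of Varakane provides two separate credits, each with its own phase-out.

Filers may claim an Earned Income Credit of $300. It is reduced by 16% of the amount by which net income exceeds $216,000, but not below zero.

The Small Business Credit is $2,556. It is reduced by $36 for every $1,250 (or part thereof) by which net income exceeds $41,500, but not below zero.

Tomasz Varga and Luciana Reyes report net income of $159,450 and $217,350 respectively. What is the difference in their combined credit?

Tomasz ($159,450): Earned Income Credit: $159,450 is at or below the $216,000 threshold, so the full $300 applies. Small Business Credit: income exceeds $41,500 by $117,950 → 95 increments × $36 = $3,420 ≥ base, so the credit is $0. total $300 + $0 = $300
Luciana ($217,350): Earned Income Credit: 16% of the $1,350 excess over $216,000 is $216; credit = $300 − $216 = $84. Small Business Credit: income exceeds $41,500 by $175,850 → 141 increments × $36 = $5,076 ≥ base, so the credit is $0. total $84 + $0 = $84
Difference: |$300 − $84| = $216.

$216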